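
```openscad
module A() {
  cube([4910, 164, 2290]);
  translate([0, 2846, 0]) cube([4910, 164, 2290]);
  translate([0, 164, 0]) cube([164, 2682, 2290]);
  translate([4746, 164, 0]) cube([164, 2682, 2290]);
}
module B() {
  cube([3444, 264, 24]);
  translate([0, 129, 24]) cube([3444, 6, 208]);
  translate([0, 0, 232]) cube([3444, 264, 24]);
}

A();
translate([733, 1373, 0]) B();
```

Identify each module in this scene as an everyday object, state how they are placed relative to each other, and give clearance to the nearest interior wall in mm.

A is a house frame. B is an I-beam. The I-beam sits inside the house frame, centred. The clearance to the nearest interior wall is 569 mm.

Clearances: x = 569, y = 1209; minimum 569 mm.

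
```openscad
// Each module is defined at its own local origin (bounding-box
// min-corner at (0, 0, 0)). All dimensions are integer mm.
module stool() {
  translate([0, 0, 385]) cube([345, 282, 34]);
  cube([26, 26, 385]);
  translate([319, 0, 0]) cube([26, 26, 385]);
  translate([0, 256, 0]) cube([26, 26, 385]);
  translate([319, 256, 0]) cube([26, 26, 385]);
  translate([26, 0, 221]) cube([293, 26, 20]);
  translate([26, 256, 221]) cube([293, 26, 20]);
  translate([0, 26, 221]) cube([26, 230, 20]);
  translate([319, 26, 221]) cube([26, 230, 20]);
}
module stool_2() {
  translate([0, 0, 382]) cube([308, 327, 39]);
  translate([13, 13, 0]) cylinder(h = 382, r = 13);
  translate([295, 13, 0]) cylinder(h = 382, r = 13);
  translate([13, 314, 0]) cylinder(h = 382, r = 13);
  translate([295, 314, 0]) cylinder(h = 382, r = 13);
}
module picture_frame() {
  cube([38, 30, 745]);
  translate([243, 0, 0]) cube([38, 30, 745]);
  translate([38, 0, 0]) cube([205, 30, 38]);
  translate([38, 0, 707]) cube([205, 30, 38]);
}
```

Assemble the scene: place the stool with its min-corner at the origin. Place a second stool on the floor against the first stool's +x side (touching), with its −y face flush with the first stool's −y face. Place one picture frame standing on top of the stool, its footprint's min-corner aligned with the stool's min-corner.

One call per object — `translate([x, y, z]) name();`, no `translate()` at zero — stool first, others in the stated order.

stool();
translate([345, 0, 0]) stool_2();
translate([0, 0, 419]) picture_frame();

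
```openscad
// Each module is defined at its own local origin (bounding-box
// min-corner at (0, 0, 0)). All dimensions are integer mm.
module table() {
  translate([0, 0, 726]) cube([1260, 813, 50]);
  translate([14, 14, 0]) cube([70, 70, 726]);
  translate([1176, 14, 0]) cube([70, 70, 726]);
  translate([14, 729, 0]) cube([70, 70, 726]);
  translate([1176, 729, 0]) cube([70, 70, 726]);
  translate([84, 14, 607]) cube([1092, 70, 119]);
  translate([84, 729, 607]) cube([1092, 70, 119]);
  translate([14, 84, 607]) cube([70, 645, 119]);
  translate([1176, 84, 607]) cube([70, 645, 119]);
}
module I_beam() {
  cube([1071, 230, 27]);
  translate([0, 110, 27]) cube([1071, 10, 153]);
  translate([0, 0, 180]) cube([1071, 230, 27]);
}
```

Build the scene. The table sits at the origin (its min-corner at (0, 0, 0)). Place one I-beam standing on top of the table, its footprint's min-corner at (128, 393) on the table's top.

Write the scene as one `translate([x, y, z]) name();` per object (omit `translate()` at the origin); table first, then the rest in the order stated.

table();
translate([128, 393, 776]) I_beam();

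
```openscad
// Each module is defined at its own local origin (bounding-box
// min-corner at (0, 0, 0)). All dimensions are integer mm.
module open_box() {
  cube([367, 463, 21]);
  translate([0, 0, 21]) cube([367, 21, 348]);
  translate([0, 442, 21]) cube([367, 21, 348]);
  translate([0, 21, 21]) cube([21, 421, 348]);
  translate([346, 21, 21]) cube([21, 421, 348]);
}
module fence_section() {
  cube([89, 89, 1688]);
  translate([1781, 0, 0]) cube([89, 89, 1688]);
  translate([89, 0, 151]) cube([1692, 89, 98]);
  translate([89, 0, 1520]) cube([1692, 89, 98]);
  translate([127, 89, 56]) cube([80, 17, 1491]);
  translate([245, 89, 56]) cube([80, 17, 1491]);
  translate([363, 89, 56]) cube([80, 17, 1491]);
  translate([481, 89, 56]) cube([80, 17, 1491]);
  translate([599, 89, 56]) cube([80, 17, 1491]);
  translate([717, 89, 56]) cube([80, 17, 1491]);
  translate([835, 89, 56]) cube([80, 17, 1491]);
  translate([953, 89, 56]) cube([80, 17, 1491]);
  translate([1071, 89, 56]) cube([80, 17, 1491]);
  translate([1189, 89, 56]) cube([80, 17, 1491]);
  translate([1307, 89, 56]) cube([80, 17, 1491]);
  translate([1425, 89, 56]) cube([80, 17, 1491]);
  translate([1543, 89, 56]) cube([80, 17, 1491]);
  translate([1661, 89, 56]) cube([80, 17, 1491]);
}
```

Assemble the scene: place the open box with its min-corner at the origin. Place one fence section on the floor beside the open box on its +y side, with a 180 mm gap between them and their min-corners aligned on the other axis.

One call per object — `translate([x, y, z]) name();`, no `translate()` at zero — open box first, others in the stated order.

open_box();
translate([0, 643, 0]) fence_section();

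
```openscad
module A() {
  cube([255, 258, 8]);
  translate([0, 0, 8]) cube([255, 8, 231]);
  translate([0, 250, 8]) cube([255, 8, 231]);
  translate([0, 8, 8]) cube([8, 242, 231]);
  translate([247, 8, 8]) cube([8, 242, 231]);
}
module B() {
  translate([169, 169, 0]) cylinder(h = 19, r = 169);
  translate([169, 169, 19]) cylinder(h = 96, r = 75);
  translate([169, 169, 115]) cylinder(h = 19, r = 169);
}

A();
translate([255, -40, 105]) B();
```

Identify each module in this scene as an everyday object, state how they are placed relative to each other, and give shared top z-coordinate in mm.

A is an open box. B is a spool. The spool is beside the open box with their tops flush at z = 239. The shared top z-coordinate is 239 mm.

Both tops at z = 239 mm.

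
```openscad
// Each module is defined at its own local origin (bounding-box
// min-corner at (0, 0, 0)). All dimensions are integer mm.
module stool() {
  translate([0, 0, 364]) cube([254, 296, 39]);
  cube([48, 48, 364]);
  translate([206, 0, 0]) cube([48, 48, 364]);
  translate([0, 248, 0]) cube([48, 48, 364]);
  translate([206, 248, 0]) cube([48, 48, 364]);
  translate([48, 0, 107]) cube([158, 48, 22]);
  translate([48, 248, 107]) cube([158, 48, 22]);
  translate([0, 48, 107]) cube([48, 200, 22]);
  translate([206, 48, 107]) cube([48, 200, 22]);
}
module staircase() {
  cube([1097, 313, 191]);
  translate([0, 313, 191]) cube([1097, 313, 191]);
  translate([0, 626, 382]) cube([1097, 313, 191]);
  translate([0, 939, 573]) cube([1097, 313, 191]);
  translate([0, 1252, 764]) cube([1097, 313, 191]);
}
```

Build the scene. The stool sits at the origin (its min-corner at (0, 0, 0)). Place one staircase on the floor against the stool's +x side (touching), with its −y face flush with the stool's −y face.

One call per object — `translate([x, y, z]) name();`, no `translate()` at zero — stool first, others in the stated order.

stool();
translate([254, 0, 0]) staircase();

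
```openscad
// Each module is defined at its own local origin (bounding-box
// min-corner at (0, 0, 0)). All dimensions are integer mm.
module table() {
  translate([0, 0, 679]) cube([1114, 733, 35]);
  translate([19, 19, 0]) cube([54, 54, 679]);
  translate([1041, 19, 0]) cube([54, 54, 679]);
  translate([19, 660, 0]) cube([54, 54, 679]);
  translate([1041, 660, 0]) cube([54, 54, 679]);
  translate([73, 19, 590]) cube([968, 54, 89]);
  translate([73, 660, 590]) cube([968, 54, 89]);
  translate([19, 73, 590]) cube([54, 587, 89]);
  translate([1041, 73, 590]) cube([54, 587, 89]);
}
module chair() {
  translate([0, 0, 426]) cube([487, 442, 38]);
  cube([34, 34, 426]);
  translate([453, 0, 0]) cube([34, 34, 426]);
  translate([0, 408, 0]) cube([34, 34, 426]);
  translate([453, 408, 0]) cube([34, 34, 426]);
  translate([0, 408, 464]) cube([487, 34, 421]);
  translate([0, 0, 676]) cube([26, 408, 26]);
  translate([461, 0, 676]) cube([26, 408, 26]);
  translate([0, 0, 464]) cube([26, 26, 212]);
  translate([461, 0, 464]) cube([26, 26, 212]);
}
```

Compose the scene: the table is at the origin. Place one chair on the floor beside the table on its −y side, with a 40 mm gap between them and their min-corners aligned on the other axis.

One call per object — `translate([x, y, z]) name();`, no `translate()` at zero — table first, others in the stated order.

table();
translate([0, -482, 0]) chair();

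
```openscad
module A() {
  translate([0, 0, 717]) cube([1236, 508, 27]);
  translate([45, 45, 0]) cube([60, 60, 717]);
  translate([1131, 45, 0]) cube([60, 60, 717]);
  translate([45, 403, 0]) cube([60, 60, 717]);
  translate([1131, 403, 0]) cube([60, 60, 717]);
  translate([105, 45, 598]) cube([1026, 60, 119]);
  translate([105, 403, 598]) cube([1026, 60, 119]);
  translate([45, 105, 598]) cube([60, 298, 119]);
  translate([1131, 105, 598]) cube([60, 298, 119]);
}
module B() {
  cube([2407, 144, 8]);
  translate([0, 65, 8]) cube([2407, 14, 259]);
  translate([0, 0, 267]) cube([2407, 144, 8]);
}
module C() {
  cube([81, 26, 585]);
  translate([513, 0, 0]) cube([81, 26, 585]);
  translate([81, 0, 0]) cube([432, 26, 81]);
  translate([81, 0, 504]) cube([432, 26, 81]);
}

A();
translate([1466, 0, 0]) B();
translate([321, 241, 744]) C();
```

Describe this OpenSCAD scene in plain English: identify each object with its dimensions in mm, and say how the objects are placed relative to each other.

A is a table: top 1236 mm (x) × 508 mm (y), 27 mm thick, upper face at z = 744 mm, on four 60×60 mm square legs, each inset 45 mm from the nearest pair of top edges, running from z = 0 to the bottom of the top. Four apron rails, 60 mm thick and 119 mm tall, run between adjacent legs with their top edges flush with the underside of the top and their outer faces flush with the legs' outer faces.

B is an I-beam lying along x, 2407 mm long. Overall section height 275 mm. Two flanges 144 mm wide (y) and 8 mm thick, one on the floor and one at the top; a web 14 mm thick runs between them, centred on the flange width.

C is a rectangular picture frame lying in the x–z plane (depth along y). The opening is 432 mm wide (x) by 423 mm tall (z), surrounded by a border 81 mm wide on all four sides. The frame is 26 mm deep and is made of two full-height vertical stiles with two horizontal rails fitted between them.

The I-beam is on the floor beside the table on its +x side. The picture frame is on top of the table, centred.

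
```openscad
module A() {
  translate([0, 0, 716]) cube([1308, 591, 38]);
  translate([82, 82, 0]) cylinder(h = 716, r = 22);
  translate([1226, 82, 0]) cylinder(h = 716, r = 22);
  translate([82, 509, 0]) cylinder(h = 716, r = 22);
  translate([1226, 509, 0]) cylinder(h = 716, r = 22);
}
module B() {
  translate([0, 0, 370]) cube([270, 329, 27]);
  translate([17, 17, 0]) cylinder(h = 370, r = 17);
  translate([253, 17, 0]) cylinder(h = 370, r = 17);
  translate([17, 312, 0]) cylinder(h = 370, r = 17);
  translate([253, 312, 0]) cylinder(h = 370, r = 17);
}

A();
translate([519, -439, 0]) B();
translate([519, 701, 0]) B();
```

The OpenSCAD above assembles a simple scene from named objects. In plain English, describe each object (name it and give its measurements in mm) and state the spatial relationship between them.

A is a rectangular dining table. The top is 1308×591×38 mm with its upper surface at z = 754 mm. It stands on four round legs of 44 mm diameter, each leg's bounding box inset 60 mm from the nearest pair of top edges, running from the floor to the underside of the top.

B is a simple wooden stool: a rectangular seat 270 mm (x) by 329 mm (y), 27 mm thick, top face at z = 397 mm, on four round legs, each 34 mm in diameter. The legs rest on z = 0, each leg's axis is inset half a diameter from the nearest pair of seat edges (so the leg's bounding box is flush with the corner).

Two stools sit around the table at the −y, +y sides.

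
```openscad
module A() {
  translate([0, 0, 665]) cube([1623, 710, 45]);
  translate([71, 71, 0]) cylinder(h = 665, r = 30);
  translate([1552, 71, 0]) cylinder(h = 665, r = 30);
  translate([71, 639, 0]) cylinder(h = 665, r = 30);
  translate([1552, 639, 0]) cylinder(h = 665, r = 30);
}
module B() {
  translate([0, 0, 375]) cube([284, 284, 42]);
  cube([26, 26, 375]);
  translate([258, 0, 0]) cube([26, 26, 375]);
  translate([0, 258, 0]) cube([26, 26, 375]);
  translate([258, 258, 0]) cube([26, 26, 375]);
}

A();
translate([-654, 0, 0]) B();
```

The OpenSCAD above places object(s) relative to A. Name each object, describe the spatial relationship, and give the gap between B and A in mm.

A is a table. B is a stool. The stool is on the floor beside the table on its −x side. The gap between the stool and the table is 370 mm.

The stool's nearest face is 370 mm from the table's −x face.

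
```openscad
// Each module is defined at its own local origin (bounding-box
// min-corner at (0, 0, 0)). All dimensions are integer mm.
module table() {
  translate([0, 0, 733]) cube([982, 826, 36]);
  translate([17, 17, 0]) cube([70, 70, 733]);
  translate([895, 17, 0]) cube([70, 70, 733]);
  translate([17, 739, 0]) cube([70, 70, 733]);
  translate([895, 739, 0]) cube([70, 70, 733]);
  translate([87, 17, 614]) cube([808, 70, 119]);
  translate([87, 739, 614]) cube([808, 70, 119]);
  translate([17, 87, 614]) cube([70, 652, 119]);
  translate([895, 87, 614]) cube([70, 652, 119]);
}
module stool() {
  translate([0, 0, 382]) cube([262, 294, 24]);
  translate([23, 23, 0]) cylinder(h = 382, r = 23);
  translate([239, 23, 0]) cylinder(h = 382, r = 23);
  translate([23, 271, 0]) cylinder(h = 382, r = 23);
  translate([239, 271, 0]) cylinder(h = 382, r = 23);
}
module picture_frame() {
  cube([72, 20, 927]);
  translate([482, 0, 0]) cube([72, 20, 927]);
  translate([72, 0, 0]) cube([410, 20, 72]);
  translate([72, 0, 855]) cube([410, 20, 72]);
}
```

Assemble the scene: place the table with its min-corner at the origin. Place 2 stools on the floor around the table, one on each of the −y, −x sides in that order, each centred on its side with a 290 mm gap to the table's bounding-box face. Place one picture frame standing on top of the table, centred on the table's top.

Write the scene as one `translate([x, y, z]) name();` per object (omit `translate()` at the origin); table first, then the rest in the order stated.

table();
translate([360, -584, 0]) stool();
translate([-552, 266, 0]) stool();
translate([214, 403, 769]) picture_frame();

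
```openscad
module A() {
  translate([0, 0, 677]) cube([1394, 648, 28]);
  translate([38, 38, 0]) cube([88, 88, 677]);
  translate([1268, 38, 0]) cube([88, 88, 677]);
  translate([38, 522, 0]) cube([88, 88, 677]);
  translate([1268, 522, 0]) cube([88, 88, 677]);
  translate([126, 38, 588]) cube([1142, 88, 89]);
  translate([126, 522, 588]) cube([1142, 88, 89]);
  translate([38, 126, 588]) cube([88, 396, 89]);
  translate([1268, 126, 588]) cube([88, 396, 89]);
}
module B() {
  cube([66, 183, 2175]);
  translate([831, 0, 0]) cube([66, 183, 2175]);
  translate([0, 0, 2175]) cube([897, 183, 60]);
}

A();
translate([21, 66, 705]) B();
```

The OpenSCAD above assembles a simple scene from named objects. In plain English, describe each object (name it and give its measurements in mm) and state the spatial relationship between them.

A is a table: top 1394 mm (x) × 648 mm (y), 28 mm thick, upper face at z = 705 mm, on four 88×88 mm square legs, each inset 38 mm from the nearest pair of top edges, running from z = 0 to the bottom of the top. Four apron rails, 88 mm thick and 89 mm tall, run between adjacent legs with their top edges flush with the underside of the top and their outer faces flush with the legs' outer faces.

B is a door frame. The clear opening is 765 mm wide and 2175 mm high. Two 66 mm wide jambs, 183 mm deep, stand either side of the opening from the floor to the top of the opening. A 60 mm thick head sits across the top of both jambs, spanning the full outside width of the frame.

The door frame is on top of the table.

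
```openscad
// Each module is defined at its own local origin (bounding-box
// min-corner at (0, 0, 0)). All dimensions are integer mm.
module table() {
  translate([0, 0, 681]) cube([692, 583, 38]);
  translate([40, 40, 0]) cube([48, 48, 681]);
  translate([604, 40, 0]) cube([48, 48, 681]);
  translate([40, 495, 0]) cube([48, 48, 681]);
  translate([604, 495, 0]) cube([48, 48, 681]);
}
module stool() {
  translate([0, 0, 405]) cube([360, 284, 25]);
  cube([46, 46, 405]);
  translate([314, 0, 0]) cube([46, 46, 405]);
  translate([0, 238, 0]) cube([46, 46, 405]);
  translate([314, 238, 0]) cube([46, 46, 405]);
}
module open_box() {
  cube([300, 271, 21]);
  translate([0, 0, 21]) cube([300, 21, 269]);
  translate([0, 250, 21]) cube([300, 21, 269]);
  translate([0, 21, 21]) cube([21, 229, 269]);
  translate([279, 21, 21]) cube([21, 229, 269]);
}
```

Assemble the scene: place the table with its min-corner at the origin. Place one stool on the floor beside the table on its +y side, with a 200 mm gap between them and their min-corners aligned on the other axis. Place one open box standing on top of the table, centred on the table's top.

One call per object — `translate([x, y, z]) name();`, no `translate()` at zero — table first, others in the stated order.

table();
translate([0, 783, 0]) stool();
translate([196, 156, 719]) open_box();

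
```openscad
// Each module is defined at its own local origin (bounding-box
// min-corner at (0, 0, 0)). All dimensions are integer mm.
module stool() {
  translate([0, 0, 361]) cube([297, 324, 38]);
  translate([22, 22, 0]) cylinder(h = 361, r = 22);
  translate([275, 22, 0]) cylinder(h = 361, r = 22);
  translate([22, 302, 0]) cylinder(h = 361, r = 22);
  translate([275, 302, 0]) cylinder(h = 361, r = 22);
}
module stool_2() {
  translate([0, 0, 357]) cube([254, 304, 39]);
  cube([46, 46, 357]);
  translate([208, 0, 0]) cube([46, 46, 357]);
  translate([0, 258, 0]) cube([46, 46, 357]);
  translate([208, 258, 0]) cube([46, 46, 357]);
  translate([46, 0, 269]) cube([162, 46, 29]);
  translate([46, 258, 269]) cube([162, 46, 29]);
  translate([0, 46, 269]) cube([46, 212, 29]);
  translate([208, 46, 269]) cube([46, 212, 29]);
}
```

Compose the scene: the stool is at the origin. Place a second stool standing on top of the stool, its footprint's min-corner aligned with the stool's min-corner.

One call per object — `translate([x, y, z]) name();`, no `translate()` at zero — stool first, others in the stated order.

stool();
translate([0, 0, 399]) stool_2();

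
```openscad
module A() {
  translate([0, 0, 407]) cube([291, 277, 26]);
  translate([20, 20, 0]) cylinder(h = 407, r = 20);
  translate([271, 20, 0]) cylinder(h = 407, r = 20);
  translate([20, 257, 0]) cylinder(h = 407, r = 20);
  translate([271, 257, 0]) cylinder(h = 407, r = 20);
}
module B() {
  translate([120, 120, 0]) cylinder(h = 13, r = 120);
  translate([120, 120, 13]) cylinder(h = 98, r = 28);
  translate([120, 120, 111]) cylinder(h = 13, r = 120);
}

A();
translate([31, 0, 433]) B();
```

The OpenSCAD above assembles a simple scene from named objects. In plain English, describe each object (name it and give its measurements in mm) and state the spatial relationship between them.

A is a four-legged stool. The seat is a 291×277×26 mm slab whose top surface is at z = 433 mm; four round legs, each 40 mm in diameter, run from the floor (z = 0) to the underside of the seat, each leg's axis is inset half a diameter from the nearest pair of seat edges (so the leg's bounding box is flush with the corner).

B is a spool: two coaxial disc flanges of radius 120 mm and thickness 13 mm, joined by a core cylinder of radius 28 mm and height 98 mm. The lower flange rests on z = 0 and the three cylinders share a vertical axis.

The spool is on top of the stool.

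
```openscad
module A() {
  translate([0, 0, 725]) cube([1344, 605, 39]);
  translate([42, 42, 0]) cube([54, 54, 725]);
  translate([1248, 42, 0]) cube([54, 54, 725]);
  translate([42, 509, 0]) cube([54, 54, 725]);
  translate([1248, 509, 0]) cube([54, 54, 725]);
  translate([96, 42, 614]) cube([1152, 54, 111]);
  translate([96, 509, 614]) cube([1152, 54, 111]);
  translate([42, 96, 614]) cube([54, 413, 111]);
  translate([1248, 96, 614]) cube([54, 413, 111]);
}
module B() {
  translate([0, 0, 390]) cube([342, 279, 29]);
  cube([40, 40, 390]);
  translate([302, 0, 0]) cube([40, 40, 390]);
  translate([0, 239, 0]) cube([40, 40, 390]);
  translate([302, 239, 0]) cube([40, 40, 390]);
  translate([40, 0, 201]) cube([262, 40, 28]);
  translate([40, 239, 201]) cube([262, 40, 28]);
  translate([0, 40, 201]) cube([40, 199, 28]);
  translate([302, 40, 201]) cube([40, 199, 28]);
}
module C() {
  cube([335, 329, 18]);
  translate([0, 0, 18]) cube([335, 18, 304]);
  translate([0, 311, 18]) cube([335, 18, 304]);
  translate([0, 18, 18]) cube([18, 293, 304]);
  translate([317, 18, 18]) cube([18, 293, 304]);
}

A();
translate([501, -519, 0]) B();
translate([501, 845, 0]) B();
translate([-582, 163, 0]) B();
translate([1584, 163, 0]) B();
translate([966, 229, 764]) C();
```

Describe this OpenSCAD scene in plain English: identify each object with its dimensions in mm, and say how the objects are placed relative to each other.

A is a rectangular dining table. The top is 1344×605×39 mm with its upper surface at z = 764 mm. It stands on four 54×54 mm square legs, each inset 42 mm from the nearest pair of top edges, running from the floor to the underside of the top. Four apron rails, 54 mm thick and 111 mm tall, run between adjacent legs with their top edges flush with the underside of the top and their outer faces flush with the legs' outer faces.

B is a four-legged stool. The seat is a 342×279×29 mm slab whose top surface is at z = 419 mm; four square legs, each 40×40 mm in cross-section, run from the floor (z = 0) to the underside of the seat, each flush with a corner of the seat. Four stretchers, 40 mm wide and 28 mm tall, connect adjacent legs with their undersides at z = 201 mm, each running between the inner faces of the legs it joins and aligned with the legs' outer faces on the other axis.

C is an open storage box with external size 335×329×322 mm and wall thickness 18 mm (the base is also 18 mm thick). The base covers the whole footprint; the four walls stand on the base, with the y-facing walls full-width and the x-facing walls fitting between their inner faces.

Four stools sit around the table at the −y, +y, −x, +x sides. The open box is on top of the table.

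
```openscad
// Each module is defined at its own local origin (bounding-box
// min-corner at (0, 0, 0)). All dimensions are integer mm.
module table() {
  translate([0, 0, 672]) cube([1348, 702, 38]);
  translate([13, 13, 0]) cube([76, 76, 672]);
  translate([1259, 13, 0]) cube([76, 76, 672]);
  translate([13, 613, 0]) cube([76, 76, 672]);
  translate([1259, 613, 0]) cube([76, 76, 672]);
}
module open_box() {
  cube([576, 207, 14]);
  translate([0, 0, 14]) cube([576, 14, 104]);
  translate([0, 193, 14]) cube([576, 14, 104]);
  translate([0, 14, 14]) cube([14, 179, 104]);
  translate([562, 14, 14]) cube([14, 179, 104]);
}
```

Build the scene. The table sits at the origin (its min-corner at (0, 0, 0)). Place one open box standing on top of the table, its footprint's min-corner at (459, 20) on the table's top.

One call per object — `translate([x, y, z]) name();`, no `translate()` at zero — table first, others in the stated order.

table();
translate([459, 20, 710]) open_box();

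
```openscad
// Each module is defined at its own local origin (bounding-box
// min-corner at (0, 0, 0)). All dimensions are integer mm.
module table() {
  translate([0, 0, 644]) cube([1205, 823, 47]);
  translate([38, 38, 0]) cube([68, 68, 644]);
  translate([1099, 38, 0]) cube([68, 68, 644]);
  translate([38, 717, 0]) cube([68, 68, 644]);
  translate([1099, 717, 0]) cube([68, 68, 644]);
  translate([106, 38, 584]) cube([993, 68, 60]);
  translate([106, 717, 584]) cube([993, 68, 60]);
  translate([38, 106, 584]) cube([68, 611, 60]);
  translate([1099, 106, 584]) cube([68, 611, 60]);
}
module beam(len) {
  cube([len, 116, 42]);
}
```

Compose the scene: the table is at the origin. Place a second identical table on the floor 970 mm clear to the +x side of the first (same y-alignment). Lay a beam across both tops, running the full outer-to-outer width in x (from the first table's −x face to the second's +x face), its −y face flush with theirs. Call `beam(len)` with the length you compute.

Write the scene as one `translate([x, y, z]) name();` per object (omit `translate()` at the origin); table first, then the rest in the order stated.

table();
translate([2175, 0, 0]) table();
translate([0, 0, 691]) beam(3380);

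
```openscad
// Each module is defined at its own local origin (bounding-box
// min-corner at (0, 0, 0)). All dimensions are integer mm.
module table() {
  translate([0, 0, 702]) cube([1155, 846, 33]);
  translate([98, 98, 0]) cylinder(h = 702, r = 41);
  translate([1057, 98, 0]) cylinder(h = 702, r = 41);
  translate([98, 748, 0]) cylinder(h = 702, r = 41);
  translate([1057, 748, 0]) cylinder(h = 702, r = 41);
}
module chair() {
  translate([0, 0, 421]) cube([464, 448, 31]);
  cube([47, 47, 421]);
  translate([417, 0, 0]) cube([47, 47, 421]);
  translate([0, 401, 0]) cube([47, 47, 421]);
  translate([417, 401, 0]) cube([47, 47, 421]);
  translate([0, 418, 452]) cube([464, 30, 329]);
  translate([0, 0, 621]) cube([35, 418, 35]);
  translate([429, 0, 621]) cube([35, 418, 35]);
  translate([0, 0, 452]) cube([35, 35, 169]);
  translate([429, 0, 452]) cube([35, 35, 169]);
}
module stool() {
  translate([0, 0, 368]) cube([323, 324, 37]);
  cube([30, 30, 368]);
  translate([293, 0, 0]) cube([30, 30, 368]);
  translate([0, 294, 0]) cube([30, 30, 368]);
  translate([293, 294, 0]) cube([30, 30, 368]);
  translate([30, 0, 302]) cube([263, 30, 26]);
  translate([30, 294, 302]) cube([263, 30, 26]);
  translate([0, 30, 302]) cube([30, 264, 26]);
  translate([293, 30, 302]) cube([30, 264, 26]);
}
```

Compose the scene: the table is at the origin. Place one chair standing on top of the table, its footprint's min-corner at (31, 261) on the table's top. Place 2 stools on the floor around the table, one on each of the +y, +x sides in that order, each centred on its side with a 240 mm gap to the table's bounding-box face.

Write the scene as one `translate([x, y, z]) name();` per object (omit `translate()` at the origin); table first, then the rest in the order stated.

table();
translate([31, 261, 735]) chair();
translate([416, 1086, 0]) stool();
translate([1395, 261, 0]) stool();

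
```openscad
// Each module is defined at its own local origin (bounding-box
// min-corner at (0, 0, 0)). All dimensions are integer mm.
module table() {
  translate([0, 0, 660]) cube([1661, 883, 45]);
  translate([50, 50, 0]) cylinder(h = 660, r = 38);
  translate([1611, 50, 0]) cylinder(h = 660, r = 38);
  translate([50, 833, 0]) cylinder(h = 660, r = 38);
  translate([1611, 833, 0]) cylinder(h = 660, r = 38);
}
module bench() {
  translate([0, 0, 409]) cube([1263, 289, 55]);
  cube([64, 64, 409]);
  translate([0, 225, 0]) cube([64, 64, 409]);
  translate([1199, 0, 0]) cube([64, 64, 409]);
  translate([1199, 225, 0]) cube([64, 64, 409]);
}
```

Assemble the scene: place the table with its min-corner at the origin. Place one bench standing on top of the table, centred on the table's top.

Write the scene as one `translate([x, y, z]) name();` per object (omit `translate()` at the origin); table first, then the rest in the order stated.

table();
translate([199, 297, 705]) bench();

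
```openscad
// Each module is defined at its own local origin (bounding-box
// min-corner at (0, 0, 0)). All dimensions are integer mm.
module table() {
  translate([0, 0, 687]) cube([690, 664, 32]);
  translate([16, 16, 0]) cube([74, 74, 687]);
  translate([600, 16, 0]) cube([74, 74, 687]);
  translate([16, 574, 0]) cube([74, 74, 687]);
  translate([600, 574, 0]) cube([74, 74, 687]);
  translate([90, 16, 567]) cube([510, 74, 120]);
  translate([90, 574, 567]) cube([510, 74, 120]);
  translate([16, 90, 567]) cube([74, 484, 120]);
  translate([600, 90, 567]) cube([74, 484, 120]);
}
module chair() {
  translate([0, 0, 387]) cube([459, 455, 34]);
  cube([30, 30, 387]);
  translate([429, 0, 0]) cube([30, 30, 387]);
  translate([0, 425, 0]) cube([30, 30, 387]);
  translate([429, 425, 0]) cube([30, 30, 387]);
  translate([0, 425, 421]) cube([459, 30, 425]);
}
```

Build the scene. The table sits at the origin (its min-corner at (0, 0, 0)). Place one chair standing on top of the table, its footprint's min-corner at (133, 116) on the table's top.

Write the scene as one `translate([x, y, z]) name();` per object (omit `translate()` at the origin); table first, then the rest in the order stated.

table();
translate([133, 116, 719]) chair();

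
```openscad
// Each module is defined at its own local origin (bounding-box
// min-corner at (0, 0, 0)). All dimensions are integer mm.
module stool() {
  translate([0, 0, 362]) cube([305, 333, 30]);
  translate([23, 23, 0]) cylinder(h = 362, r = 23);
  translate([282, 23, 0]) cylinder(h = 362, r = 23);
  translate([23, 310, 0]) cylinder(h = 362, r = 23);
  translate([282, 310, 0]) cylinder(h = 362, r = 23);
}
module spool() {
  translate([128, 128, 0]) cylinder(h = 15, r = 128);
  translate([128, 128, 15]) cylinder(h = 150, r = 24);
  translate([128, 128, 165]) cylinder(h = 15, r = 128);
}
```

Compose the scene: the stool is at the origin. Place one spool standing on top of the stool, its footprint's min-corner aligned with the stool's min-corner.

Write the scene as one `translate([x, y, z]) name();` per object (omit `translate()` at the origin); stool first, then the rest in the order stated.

stool();
translate([0, 0, 392]) spool();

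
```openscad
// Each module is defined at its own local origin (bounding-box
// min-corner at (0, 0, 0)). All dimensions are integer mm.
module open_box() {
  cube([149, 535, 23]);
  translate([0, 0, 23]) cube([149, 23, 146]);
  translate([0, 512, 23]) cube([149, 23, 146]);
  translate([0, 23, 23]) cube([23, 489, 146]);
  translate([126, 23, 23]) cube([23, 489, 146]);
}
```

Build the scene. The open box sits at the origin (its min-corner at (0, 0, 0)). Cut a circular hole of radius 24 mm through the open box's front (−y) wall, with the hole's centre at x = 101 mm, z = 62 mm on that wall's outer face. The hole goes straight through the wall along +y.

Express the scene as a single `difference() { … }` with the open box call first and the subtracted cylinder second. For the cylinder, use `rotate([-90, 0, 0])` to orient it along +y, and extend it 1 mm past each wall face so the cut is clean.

difference() {
  open_box();
  translate([101, -1, 62]) rotate([-90, 0, 0]) cylinder(h = 25, r = 24);
}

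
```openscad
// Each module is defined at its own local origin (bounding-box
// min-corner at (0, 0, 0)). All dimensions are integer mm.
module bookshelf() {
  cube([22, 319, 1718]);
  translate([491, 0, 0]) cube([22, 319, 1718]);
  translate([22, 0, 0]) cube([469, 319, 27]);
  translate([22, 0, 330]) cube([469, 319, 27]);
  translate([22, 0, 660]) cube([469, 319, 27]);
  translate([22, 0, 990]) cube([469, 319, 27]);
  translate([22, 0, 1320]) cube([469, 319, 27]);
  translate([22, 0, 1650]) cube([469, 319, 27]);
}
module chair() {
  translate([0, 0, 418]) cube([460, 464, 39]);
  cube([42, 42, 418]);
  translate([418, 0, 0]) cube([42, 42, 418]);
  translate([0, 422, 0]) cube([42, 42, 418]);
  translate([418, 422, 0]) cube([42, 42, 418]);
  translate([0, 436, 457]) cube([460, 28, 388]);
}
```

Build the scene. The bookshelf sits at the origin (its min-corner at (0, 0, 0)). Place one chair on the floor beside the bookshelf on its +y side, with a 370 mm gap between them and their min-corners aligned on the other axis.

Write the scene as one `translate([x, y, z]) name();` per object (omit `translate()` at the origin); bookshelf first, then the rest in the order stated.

bookshelf();
translate([0, 689, 0]) chair();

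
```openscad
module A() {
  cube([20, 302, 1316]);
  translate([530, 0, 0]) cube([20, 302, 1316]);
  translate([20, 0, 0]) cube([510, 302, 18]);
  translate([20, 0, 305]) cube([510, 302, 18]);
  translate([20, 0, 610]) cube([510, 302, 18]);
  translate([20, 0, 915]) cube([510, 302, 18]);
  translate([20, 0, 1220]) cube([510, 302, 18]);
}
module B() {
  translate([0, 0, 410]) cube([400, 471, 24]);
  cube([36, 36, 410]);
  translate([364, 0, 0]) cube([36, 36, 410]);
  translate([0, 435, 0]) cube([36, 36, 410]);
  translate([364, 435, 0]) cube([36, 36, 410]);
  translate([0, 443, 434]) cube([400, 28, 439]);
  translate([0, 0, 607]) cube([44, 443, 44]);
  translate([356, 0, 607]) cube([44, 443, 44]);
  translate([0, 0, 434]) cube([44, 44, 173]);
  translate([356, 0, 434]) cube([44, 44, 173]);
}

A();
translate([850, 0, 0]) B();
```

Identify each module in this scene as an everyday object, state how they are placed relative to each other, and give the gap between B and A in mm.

The chair's nearest face is 300 mm from the bookshelf's +x face.

A is a bookshelf. B is a chair. The chair is on the floor beside the bookshelf on its +x side. The gap between the chair and the bookshelf is 300 mm.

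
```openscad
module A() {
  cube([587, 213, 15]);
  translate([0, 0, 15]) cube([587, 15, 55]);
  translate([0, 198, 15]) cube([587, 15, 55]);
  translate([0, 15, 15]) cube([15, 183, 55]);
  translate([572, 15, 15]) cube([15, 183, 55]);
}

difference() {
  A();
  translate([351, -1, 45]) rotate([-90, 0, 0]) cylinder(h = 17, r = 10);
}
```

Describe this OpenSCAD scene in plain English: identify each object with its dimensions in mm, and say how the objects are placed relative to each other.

A is an open-topped rectangular box: outside dimensions 587×213×70 mm, with a uniform wall and base thickness of 15 mm. The base is a full 587×213 slab on the floor; four walls sit on top of the base. The front and back walls (the −y and +y sides) span the full width; the two side walls fit between them.

The open box has a circular hole of radius 10 mm through its front wall, centred at (x = 351, z = 45).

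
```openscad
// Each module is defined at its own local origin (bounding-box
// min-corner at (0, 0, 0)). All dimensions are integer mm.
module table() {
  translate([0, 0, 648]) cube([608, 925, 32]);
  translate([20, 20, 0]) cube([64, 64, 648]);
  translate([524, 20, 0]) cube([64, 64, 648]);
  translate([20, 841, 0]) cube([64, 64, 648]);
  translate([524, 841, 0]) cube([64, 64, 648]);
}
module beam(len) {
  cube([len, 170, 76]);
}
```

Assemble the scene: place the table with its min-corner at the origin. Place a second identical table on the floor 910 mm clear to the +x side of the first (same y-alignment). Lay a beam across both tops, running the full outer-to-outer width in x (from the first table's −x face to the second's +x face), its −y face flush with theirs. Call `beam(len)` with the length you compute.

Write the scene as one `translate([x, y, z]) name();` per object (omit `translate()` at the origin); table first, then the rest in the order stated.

table();
translate([1518, 0, 0]) table();
translate([0, 0, 680]) beam(2126);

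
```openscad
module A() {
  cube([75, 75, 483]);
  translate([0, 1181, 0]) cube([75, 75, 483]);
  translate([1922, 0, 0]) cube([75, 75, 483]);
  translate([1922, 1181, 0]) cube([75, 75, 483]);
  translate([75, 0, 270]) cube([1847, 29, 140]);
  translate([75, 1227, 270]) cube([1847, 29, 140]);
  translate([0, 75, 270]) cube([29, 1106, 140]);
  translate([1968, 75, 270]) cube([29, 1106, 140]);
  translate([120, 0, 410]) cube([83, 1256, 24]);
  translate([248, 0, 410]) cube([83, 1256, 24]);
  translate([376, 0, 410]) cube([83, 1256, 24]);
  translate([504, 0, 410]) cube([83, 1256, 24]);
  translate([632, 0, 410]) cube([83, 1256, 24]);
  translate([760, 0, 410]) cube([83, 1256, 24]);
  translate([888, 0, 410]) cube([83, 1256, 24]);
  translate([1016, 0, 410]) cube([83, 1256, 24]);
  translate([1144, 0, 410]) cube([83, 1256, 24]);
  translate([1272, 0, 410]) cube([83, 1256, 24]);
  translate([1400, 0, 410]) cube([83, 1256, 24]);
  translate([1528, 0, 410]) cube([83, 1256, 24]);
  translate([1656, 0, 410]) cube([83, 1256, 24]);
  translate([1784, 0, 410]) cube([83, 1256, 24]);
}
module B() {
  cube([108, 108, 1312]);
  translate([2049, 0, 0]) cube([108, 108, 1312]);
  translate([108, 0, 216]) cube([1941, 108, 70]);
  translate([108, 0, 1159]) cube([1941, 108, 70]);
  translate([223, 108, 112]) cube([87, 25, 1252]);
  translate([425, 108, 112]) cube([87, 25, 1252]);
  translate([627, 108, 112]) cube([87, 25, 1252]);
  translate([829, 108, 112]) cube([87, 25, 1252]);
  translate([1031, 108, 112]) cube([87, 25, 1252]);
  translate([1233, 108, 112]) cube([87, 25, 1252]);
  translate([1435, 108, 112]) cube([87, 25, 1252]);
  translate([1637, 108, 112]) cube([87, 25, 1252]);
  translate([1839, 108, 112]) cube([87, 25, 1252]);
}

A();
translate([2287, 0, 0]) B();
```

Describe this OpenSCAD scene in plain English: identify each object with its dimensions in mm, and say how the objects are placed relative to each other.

A is a bed frame 1997 mm long (x) by 1256 mm wide (y). Four 75×75 mm corner posts, 483 mm tall, at the corners of the footprint. Four rails of 29 mm thickness and 140 mm height run between adjacent posts with their undersides at z = 270 mm, their outer faces flush with the outside of the frame (the two x-running rails run between the posts' inner faces; the two y-running rails run between the posts' inner faces). 14 slats, each 83 mm wide (x) and 24 mm thick, lie across the top of the two x-running rails, running the full 1256 mm width of the frame in y; the slats are evenly spaced along x between the inner faces of the end posts with equal gaps (rounded down to the nearest mm) at the −x end and between each pair — any rounding remainder accumulates at the +x end.

B is a fence section. Two 108×108 mm posts, 1312 mm tall, stand on the floor with a clear span of 1941 mm between their inner faces. Two horizontal rails of 108×70 mm section span the gap between the posts with their undersides at z = 216 mm and z = 1159 mm, flush with the posts' −y face. 9 pickets, each 87 mm wide, 25 mm thick and 1252 mm tall, are fixed to the +y face of the rails with their bottoms at z = 112 mm, evenly spaced across the span with equal gaps (rounded down to the nearest mm) at the −x end and between each pair — any rounding remainder accumulates at the +x end.

The fence section is on the floor beside the bed frame on its +x side.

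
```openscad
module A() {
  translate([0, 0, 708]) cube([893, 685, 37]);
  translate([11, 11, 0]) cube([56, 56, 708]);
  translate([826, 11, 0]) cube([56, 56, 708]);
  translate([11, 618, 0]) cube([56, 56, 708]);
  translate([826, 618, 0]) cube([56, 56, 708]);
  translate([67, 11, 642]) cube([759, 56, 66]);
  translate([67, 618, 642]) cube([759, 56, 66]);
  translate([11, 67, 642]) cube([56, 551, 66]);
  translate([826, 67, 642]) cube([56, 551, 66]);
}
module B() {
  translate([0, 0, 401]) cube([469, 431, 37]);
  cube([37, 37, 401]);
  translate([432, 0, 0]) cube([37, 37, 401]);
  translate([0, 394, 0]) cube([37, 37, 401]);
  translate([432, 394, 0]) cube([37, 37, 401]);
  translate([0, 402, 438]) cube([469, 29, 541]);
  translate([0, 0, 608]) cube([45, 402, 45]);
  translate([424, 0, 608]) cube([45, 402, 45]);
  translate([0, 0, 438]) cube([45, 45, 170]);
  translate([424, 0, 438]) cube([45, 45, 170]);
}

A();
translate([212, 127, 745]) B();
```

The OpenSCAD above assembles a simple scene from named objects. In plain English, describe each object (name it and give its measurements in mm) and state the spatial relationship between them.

A is a table with a 893×685 mm rectangular top, 37 mm thick, top surface at z = 745 mm, supported by four 56×56 mm square legs, each inset 11 mm from the nearest pair of top edges, running from the floor. Four apron rails, 56 mm thick and 66 mm tall, run between adjacent legs with their top edges flush with the underside of the top and their outer faces flush with the legs' outer faces.

B is a chair: 469×431 mm seat, 37 mm thick, top at z = 438 mm, on four 37 mm square corner legs flush with the seat edges. A 29 mm thick backrest slab spans the full seat width, extending 541 mm above the seat top, its back face flush with the seat's +y edge. Two armrests of 45×45 mm section run along each side from the seat's front edge to the front of the backrest, top faces 215 mm above the seat top and outer faces flush with the seat's x-edges; a 45×45 mm post under the front of each armrest stands on the seat at the front corner.

The chair is on top of the table, centred.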